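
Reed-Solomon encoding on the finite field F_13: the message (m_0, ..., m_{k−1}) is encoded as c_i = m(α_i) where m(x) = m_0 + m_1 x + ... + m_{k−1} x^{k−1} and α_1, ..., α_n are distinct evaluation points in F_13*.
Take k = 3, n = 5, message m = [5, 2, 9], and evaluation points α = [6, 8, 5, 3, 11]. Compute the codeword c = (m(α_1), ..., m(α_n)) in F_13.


c = [3, 12, 6, 1, 11]

Message polynomial: m(x) = 5 + 2·x + 9·x^2 (mod 13).
For each evaluation point α_i, compute m(α_i) mod 13:
  α_1 = 6: Horner steps 9 → 4 → 3, so m(6) = 3.
  α_2 = 8: Horner steps 9 → 9 → 12, so m(8) = 12.
  α_3 = 5: Horner steps 9 → 8 → 6, so m(5) = 6.
  α_4 = 3: Horner steps 9 → 3 → 1, so m(3) = 1.
  α_5 = 11: Horner steps 9 → 10 → 11, so m(11) = 11.
Codeword c = [3, 12, 6, 1, 11] ∈ F_13^5.


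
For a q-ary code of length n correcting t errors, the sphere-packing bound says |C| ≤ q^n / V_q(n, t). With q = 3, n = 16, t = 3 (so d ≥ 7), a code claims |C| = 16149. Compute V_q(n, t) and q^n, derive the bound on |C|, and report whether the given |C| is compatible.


V_q(n, t) = 4993, q^n = 43046721, Hamming bound = 8621, |C| = 16149 > bound (violated).

Step 1: Compute V_q(n, t) = Σ_{j=0}^3 C(n, j) (q−1)^j.
  j = 0: C(16,0)·(2)^0 = 1·1 = 1.
  j = 1: C(16,1)·(2)^1 = 16·2 = 32.
  j = 2: C(16,2)·(2)^2 = 120·4 = 480.
  j = 3: C(16,3)·(2)^3 = 560·8 = 4480.
  V_q(n, t) = 1 + 32 + 480 + 4480 = 4993.
Step 2: q^n = 3^16 = 43046721.
Step 3: Hamming bound ⌊q^n / V_q(n,t)⌋ = ⌊43046721/4993⌋ = 8621.
Step 4: Compare |C| = 16149 to 8621: violated.
The claimed |C| lies above the Hamming bound, so no 3-ary code of length 16 with d ≥ 7 can have 16149 codewords.


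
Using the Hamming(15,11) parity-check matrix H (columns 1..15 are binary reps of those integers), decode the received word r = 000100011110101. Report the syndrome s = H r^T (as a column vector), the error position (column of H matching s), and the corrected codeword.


s = (0, 1, 1, 0)^T, error position = 6, corrected codeword c = 000101011110101

Compute s = H r^T mod 2 one row at a time:
  s_1 = 1 + 1 + 1 + 1 + 0 + 1 + 0 + 1 = 6 ≡ 0 (mod 2).
  s_2 = 1 + 0 + 0 + 0 + 0 + 1 + 0 + 1 = 3 ≡ 1 (mod 2).
  s_3 = 0 + 0 + 0 + 0 + 1 + 1 + 0 + 1 = 3 ≡ 1 (mod 2).
  s_4 = 0 + 0 + 0 + 0 + 1 + 1 + 1 + 1 = 4 ≡ 0 (mod 2).
s = (0, 1, 1, 0)^T — this equals column 6 of H (binary 0110), so error is at position 6.
Correct: flip bit 6 of r = 000100011110101 to get c = 000101011110101.


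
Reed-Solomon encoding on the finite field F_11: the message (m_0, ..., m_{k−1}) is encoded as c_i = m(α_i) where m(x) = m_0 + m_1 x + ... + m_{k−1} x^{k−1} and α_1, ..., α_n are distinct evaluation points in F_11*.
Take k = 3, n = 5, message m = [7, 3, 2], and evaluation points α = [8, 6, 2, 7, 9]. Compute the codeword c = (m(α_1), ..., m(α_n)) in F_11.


c = [5, 9, 10, 5, 9]

Message polynomial: m(x) = 7 + 3·x + 2·x^2 (mod 11).
For each evaluation point α_i, compute m(α_i) mod 11:
  α_1 = 8: Horner steps 2 → 8 → 5, so m(8) = 5.
  α_2 = 6: Horner steps 2 → 4 → 9, so m(6) = 9.
  α_3 = 2: Horner steps 2 → 7 → 10, so m(2) = 10.
  α_4 = 7: Horner steps 2 → 6 → 5, so m(7) = 5.
  α_5 = 9: Horner steps 2 → 10 → 9, so m(9) = 9.
Codeword c = [5, 9, 10, 5, 9] ∈ F_11^5.


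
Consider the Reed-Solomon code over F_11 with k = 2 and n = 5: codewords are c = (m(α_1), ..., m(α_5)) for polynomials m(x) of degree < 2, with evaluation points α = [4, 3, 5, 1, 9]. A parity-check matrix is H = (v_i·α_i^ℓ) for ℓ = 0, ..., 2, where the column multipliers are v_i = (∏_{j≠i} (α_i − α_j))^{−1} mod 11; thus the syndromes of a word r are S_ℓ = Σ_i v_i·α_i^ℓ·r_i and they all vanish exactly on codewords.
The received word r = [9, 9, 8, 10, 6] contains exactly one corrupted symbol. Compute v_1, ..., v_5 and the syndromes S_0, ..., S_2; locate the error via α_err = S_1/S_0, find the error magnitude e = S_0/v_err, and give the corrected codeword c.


S = (7, 6, 2), error at position 1, error magnitude e = 6, c = [3, 9, 8, 10, 6].

Step 1: column multipliers v_i = (∏_{j≠i}(α_i − α_j))^{−1} mod 11.
  i = 1 (α = 4): (4−3)(4−5)(4−1)(4−9) = 1·(−1)·3·(−5) = 15 ≡ 4, so v_1 = 4^{−1} = 3 (mod 11).
  i = 2 (α = 3): (3−4)(3−5)(3−1)(3−9) = (−1)·(−2)·2·(−6) = −24 ≡ 9, so v_2 = 9^{−1} = 5 (mod 11).
  i = 3 (α = 5): (5−4)(5−3)(5−1)(5−9) = 1·2·4·(−4) = −32 ≡ 1, so v_3 = 1^{−1} = 1 (mod 11).
  i = 4 (α = 1): (1−4)(1−3)(1−5)(1−9) = (−3)·(−2)·(−4)·(−8) = 192 ≡ 5, so v_4 = 5^{−1} = 9 (mod 11).
  i = 5 (α = 9): (9−4)(9−3)(9−5)(9−1) = 5·6·4·8 = 960 ≡ 3, so v_5 = 3^{−1} = 4 (mod 11).
  v = [3, 5, 1, 9, 4].
Step 2: syndromes of r = [9, 9, 8, 10, 6] (all sums mod 11).
  S_0 = Σ v_i r_i = 3·9 + 5·9 + 1·8 + 9·10 + 4·6 = 194 ≡ 7.
  S_1 = Σ v_i α_i r_i = 3·4·9 + 5·3·9 + 1·5·8 + 9·1·10 + 4·9·6 = 589 ≡ 6.
  α_i^2 mod 11 = [5, 9, 3, 1, 4].
  S_2 = Σ v_i α_i^2 r_i = 3·5·9 + 5·9·9 + 1·3·8 + 9·1·10 + 4·4·6 = 750 ≡ 2.
  S = (7, 6, 2) ≠ 0, so r is not a codeword (an error is present).
Step 3: locate the error. For a single error e at position i, S_ℓ = v_i·e·α_i^ℓ, so α_err = S_1/S_0.
  S_0^{−1} = 7^{−1} = 8 (mod 11), so α_err = 6·8 = 48 ≡ 4 = α_1. Error position i = 1.
  Consistency check: S_2/S_1 = 2·2 = 4 ≡ 4 = α_err ✓ (single-error assumption holds).
Step 4: error magnitude e = S_0/v_1 = S_0·∏_{j≠1}(α_1 − α_j) = 7·4 = 28 ≡ 6 (mod 11).
Step 5: correct position 1: c_1 = r_1 − e = 9 − 6 ≡ 3 (mod 11). Hence c = [3, 9, 8, 10, 6].
  Check: interpolating c through the α_i gives m(x) = 5 + 5·x (degree < 2) with m(α_i) = c_i for every i, so c is indeed a codeword.


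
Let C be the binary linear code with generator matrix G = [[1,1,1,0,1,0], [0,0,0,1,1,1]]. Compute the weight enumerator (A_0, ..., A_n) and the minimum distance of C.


Weight distribution: A_0 = 1, A_3 = 1, A_4 = 1, A_5 = 1. Minimum distance d = 3.

Enumerate all 2^2 = 4 messages m ∈ F_2^2.
For each, compute codeword c = mG in F_2^6, then tally its weight.
  m = 00 → c = 000000, weight = 0.
  m = 10 → c = 111010, weight = 4.
  m = 01 → c = 000111, weight = 3.
  m = 11 → c = 111101, weight = 5.
Tally weights:
  weight 0: 1 codewords.
  weight 3: 1 codewords.
  weight 4: 1 codewords.
  weight 5: 1 codewords.
Minimum distance d = smallest w > 0 with A_w > 0 = 3.
Sanity: Σ A_w = 4 = 2^2 = 4 ✓.


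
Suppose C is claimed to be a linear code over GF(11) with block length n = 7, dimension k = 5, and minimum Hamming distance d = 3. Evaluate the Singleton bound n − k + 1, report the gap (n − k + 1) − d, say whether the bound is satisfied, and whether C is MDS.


Singleton RHS = n − k + 1 = 3, slack = 0, bound satisfied, MDS.

Singleton bound: d ≤ n − k + 1.
Here n = 7, k = 5, so n − k + 1 = 3.
Given d = 3, check d ≤ 3: YES.
Slack = (n − k + 1) − d = 0.
The code is MDS (slack = 0).
Description: the claimed parameters are [7, 5, 3]_11; such a code would be MDS (meets Singleton bound).


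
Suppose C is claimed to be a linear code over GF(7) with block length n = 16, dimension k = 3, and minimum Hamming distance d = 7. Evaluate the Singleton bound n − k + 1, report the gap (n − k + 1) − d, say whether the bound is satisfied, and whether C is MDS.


Singleton RHS = n − k + 1 = 14, slack = 7, bound satisfied, not MDS.

Singleton bound: d ≤ n − k + 1.
Here n = 16, k = 3, so n − k + 1 = 14.
Given d = 7, check d ≤ 14: YES.
Slack = (n − k + 1) − d = 7.
The code is NOT MDS (slack = 7 > 0).
Description: the claimed parameters are [16, 3, 7]_7; such a code would be non-MDS.


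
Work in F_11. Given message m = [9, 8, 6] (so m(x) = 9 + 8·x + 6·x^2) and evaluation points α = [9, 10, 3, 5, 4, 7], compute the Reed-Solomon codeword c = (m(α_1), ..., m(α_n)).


c = [6, 7, 10, 1, 5, 7]

Message polynomial: m(x) = 9 + 8·x + 6·x^2 (mod 11).
For each evaluation point α_i, compute m(α_i) mod 11:
  α_1 = 9: Horner steps 6 → 7 → 6, so m(9) = 6.
  α_2 = 10: Horner steps 6 → 2 → 7, so m(10) = 7.
  α_3 = 3: Horner steps 6 → 4 → 10, so m(3) = 10.
  α_4 = 5: Horner steps 6 → 5 → 1, so m(5) = 1.
  α_5 = 4: Horner steps 6 → 10 → 5, so m(4) = 5.
  α_6 = 7: Horner steps 6 → 6 → 7, so m(7) = 7.
Codeword c = [6, 7, 10, 1, 5, 7] ∈ F_11^6.


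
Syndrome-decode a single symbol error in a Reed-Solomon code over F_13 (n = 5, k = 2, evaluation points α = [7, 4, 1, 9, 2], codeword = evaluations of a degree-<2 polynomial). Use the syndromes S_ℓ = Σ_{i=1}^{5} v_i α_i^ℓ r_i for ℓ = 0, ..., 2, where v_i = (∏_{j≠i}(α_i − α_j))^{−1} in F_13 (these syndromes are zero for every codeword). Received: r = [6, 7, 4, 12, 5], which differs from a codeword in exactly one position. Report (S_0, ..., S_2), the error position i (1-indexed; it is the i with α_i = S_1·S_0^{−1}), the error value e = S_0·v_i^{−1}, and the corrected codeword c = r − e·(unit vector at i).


S = (11, 12, 6), error at position 1, error magnitude e = 9, c = [10, 7, 4, 12, 5].

Step 1: column multipliers v_i = (∏_{j≠i}(α_i − α_j))^{−1} mod 13.
  i = 1 (α = 7): (7−4)(7−1)(7−9)(7−2) = 3·6·(−2)·5 = −180 ≡ 2, so v_1 = 2^{−1} = 7 (mod 13).
  i = 2 (α = 4): (4−7)(4−1)(4−9)(4−2) = (−3)·3·(−5)·2 = 90 ≡ 12, so v_2 = 12^{−1} = 12 (mod 13).
  i = 3 (α = 1): (1−7)(1−4)(1−9)(1−2) = (−6)·(−3)·(−8)·(−1) = 144 ≡ 1, so v_3 = 1^{−1} = 1 (mod 13).
  i = 4 (α = 9): (9−7)(9−4)(9−1)(9−2) = 2·5·8·7 = 560 ≡ 1, so v_4 = 1^{−1} = 1 (mod 13).
  i = 5 (α = 2): (2−7)(2−4)(2−1)(2−9) = (−5)·(−2)·1·(−7) = −70 ≡ 8, so v_5 = 8^{−1} = 5 (mod 13).
  v = [7, 12, 1, 1, 5].
Step 2: syndromes of r = [6, 7, 4, 12, 5] (all sums mod 13).
  S_0 = Σ v_i r_i = 7·6 + 12·7 + 1·4 + 1·12 + 5·5 = 167 ≡ 11.
  S_1 = Σ v_i α_i r_i = 7·7·6 + 12·4·7 + 1·1·4 + 1·9·12 + 5·2·5 = 792 ≡ 12.
  α_i^2 mod 13 = [10, 3, 1, 3, 4].
  S_2 = Σ v_i α_i^2 r_i = 7·10·6 + 12·3·7 + 1·1·4 + 1·3·12 + 5·4·5 = 812 ≡ 6.
  S = (11, 12, 6) ≠ 0, so r is not a codeword (an error is present).
Step 3: locate the error. For a single error e at position i, S_ℓ = v_i·e·α_i^ℓ, so α_err = S_1/S_0.
  S_0^{−1} = 11^{−1} = 6 (mod 13), so α_err = 12·6 = 72 ≡ 7 = α_1. Error position i = 1.
  Consistency check: S_2/S_1 = 6·12 = 72 ≡ 7 = α_err ✓ (single-error assumption holds).
Step 4: error magnitude e = S_0/v_1 = S_0·∏_{j≠1}(α_1 − α_j) = 11·2 = 22 ≡ 9 (mod 13).
Step 5: correct position 1: c_1 = r_1 − e = 6 − 9 ≡ 10 (mod 13). Hence c = [10, 7, 4, 12, 5].
  Check: interpolating c through the α_i gives m(x) = 3 + 1·x (degree < 2) with m(α_i) = c_i for every i, so c is indeed a codeword.


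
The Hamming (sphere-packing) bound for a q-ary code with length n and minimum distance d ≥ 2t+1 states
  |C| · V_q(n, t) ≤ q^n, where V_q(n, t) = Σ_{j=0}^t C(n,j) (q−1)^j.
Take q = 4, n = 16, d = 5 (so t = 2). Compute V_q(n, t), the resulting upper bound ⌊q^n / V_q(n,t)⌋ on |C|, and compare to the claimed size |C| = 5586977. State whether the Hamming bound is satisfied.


V_q(n, t) = 1129, q^n = 4294967296, Hamming bound = 3804222, |C| = 5586977 > bound (violated).

Step 1: Compute V_q(n, t) = Σ_{j=0}^2 C(n, j) (q−1)^j.
  j = 0: C(16,0)·(3)^0 = 1·1 = 1.
  j = 1: C(16,1)·(3)^1 = 16·3 = 48.
  j = 2: C(16,2)·(3)^2 = 120·9 = 1080.
  V_q(n, t) = 1 + 48 + 1080 = 1129.
Step 2: q^n = 4^16 = 4294967296.
Step 3: Hamming bound ⌊q^n / V_q(n,t)⌋ = ⌊4294967296/1129⌋ = 3804222.
Step 4: Compare |C| = 5586977 to 3804222: violated.
The claimed |C| lies above the Hamming bound, so no 4-ary code of length 16 with d ≥ 5 can have 5586977 codewords.


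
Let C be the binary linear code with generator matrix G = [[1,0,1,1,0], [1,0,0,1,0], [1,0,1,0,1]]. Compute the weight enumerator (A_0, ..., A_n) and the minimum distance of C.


Weight distribution: A_0 = 1, A_1 = 1, A_2 = 3, A_3 = 3. Minimum distance d = 1.

Enumerate all 2^3 = 8 messages m ∈ F_2^3.
For each, compute codeword c = mG in F_2^5, then tally its weight.
  m = 000 → c = 00000, weight = 0.
  m = 100 → c = 10110, weight = 3.
  m = 010 → c = 10010, weight = 2.
  m = 110 → c = 00100, weight = 1.
  m = 001 → c = 10101, weight = 3.
  m = 101 → c = 00011, weight = 2.
  m = 011 → c = 00111, weight = 3.
  m = 111 → c = 10001, weight = 2.
Tally weights:
  weight 0: 1 codewords.
  weight 1: 1 codewords.
  weight 2: 3 codewords.
  weight 3: 3 codewords.
Minimum distance d = smallest w > 0 with A_w > 0 = 1.
Sanity: Σ A_w = 8 = 2^3 = 8 ✓.


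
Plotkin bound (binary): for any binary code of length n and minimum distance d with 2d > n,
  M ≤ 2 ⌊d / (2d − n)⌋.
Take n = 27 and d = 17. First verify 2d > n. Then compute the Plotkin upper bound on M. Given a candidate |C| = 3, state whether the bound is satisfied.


Plotkin bound M ≤ 4; given |C| = 3 ≤ bound (satisfied).

Check applicability: 2d = 34, n = 27.
2d − n = 7 > 0, so Plotkin applies.
Compute d/(2d−n) = 17/7 ≈ 2.4286.
⌊d/(2d−n)⌋ = 2.
Plotkin bound: M ≤ 2·2 = 4.
Given |C| = 3, check: satisfied.
This |C| is below the Plotkin bound.


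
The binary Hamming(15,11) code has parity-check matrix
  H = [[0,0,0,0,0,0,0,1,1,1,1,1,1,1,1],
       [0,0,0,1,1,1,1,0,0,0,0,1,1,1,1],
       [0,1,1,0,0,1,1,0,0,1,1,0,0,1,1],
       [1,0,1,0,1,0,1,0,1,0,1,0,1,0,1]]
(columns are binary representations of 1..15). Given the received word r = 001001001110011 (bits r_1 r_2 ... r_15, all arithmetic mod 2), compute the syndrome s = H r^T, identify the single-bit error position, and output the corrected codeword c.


s = (1, 1, 0, 0)^T, error position = 12, corrected codeword c = 001001001111011

Compute s = H r^T mod 2 one row at a time:
  s_1 = 0 + 1 + 1 + 1 + 0 + 0 + 1 + 1 = 5 ≡ 1 (mod 2).
  s_2 = 0 + 0 + 1 + 0 + 0 + 0 + 1 + 1 = 3 ≡ 1 (mod 2).
  s_3 = 0 + 1 + 1 + 0 + 1 + 1 + 1 + 1 = 6 ≡ 0 (mod 2).
  s_4 = 0 + 1 + 0 + 0 + 1 + 1 + 0 + 1 = 4 ≡ 0 (mod 2).
s = (1, 1, 0, 0)^T — this equals column 12 of H (binary 1100), so error is at position 12.
Correct: flip bit 12 of r = 001001001110011 to get c = 001001001111011.


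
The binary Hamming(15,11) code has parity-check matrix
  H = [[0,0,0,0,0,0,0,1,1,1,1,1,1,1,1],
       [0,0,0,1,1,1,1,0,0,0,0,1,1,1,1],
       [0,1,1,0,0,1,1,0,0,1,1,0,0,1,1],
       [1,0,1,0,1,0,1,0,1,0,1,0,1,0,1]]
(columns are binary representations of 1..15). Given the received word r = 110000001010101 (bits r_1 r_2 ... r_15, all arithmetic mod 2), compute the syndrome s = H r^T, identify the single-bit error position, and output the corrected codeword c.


s = (0, 0, 1, 1)^T, error position = 3, corrected codeword c = 111000001010101

Compute s = H r^T mod 2 one row at a time:
  s_1 = 0 + 1 + 0 + 1 + 0 + 1 + 0 + 1 = 4 ≡ 0 (mod 2).
  s_2 = 0 + 0 + 0 + 0 + 0 + 1 + 0 + 1 = 2 ≡ 0 (mod 2).
  s_3 = 1 + 0 + 0 + 0 + 0 + 1 + 0 + 1 = 3 ≡ 1 (mod 2).
  s_4 = 1 + 0 + 0 + 0 + 1 + 1 + 1 + 1 = 5 ≡ 1 (mod 2).
s = (0, 0, 1, 1)^T — this equals column 3 of H (binary 0011), so error is at position 3.
Correct: flip bit 3 of r = 110000001010101 to get c = 111000001010101.


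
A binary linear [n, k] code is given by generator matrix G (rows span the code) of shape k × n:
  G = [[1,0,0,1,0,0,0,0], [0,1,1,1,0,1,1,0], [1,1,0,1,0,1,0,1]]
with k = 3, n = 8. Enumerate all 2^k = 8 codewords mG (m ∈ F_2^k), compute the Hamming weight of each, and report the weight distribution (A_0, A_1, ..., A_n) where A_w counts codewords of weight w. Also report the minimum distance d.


Weight distribution: A_0 = 1, A_2 = 1, A_3 = 1, A_4 = 2, A_5 = 3. Minimum distance d = 2.

Enumerate all 2^3 = 8 messages m ∈ F_2^3.
For each, compute codeword c = mG in F_2^8, then tally its weight.
  m = 000 → c = 00000000, weight = 0.
  m = 100 → c = 10010000, weight = 2.
  m = 010 → c = 01110110, weight = 5.
  m = 110 → c = 11100110, weight = 5.
  m = 001 → c = 11010101, weight = 5.
  m = 101 → c = 01000101, weight = 3.
  m = 011 → c = 10100011, weight = 4.
  m = 111 → c = 00110011, weight = 4.
Tally weights:
  weight 0: 1 codewords.
  weight 2: 1 codewords.
  weight 3: 1 codewords.
  weight 4: 2 codewords.
  weight 5: 3 codewords.
Minimum distance d = smallest w > 0 with A_w > 0 = 2.
Sanity: Σ A_w = 8 = 2^3 = 8 ✓.


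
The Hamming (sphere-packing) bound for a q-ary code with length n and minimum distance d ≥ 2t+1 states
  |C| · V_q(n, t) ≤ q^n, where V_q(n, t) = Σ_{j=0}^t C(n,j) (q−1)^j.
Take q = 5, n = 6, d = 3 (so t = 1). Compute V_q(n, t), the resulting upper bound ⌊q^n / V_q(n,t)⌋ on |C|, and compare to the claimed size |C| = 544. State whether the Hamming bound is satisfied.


V_q(n, t) = 25, q^n = 15625, Hamming bound = 625, |C| = 544 ≤ bound (satisfied).

Step 1: Compute V_q(n, t) = Σ_{j=0}^1 C(n, j) (q−1)^j.
  j = 0: C(6,0)·(4)^0 = 1·1 = 1.
  j = 1: C(6,1)·(4)^1 = 6·4 = 24.
  V_q(n, t) = 1 + 24 = 25.
Step 2: q^n = 5^6 = 15625.
Step 3: Hamming bound ⌊q^n / V_q(n,t)⌋ = ⌊15625/25⌋ = 625.
Step 4: Compare |C| = 544 to 625: satisfied.
The claimed |C| lies below the Hamming bound.


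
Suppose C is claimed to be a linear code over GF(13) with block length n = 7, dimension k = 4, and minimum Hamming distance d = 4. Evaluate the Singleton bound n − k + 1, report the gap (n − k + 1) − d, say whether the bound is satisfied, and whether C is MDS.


Singleton RHS = n − k + 1 = 4, slack = 0, bound satisfied, MDS.

Singleton bound: d ≤ n − k + 1.
Here n = 7, k = 4, so n − k + 1 = 4.
Given d = 4, check d ≤ 4: YES.
Slack = (n − k + 1) − d = 0.
The code is MDS (slack = 0).
Description: the claimed parameters are [7, 4, 4]_13; such a code would be MDS (meets Singleton bound).


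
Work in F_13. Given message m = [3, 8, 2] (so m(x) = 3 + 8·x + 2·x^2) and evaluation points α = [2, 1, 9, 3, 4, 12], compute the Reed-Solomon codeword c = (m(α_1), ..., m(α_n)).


c = [1, 0, 3, 6, 2, 10]

Message polynomial: m(x) = 3 + 8·x + 2·x^2 (mod 13).
For each evaluation point α_i, compute m(α_i) mod 13:
  α_1 = 2: Horner steps 2 → 12 → 1, so m(2) = 1.
  α_2 = 1: Horner steps 2 → 10 → 0, so m(1) = 0.
  α_3 = 9: Horner steps 2 → 0 → 3, so m(9) = 3.
  α_4 = 3: Horner steps 2 → 1 → 6, so m(3) = 6.
  α_5 = 4: Horner steps 2 → 3 → 2, so m(4) = 2.
  α_6 = 12: Horner steps 2 → 6 → 10, so m(12) = 10.
Codeword c = [1, 0, 3, 6, 2, 10] ∈ F_13^6.


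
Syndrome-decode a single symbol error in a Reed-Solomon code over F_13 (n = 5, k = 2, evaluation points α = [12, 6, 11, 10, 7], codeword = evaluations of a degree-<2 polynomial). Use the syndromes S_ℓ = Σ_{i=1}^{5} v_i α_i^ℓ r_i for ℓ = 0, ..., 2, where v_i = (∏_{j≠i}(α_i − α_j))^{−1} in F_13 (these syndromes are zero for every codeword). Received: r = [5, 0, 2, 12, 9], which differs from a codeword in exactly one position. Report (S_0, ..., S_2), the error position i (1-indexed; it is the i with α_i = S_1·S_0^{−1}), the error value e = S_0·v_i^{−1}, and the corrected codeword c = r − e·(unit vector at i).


S = (9, 11, 12), error at position 5, error magnitude e = 6, c = [5, 0, 2, 12, 3].

Step 1: column multipliers v_i = (∏_{j≠i}(α_i − α_j))^{−1} mod 13.
  i = 1 (α = 12): (12−6)(12−11)(12−10)(12−7) = 6·1·2·5 = 60 ≡ 8, so v_1 = 8^{−1} = 5 (mod 13).
  i = 2 (α = 6): (6−12)(6−11)(6−10)(6−7) = (−6)·(−5)·(−4)·(−1) = 120 ≡ 3, so v_2 = 3^{−1} = 9 (mod 13).
  i = 3 (α = 11): (11−12)(11−6)(11−10)(11−7) = (−1)·5·1·4 = −20 ≡ 6, so v_3 = 6^{−1} = 11 (mod 13).
  i = 4 (α = 10): (10−12)(10−6)(10−11)(10−7) = (−2)·4·(−1)·3 = 24 ≡ 11, so v_4 = 11^{−1} = 6 (mod 13).
  i = 5 (α = 7): (7−12)(7−6)(7−11)(7−10) = (−5)·1·(−4)·(−3) = −60 ≡ 5, so v_5 = 5^{−1} = 8 (mod 13).
  v = [5, 9, 11, 6, 8].
Step 2: syndromes of r = [5, 0, 2, 12, 9] (all sums mod 13).
  S_0 = Σ v_i r_i = 5·5 + 9·0 + 11·2 + 6·12 + 8·9 = 191 ≡ 9.
  S_1 = Σ v_i α_i r_i = 5·12·5 + 9·6·0 + 11·11·2 + 6·10·12 + 8·7·9 = 1766 ≡ 11.
  α_i^2 mod 13 = [1, 10, 4, 9, 10].
  S_2 = Σ v_i α_i^2 r_i = 5·1·5 + 9·10·0 + 11·4·2 + 6·9·12 + 8·10·9 = 1481 ≡ 12.
  S = (9, 11, 12) ≠ 0, so r is not a codeword (an error is present).
Step 3: locate the error. For a single error e at position i, S_ℓ = v_i·e·α_i^ℓ, so α_err = S_1/S_0.
  S_0^{−1} = 9^{−1} = 3 (mod 13), so α_err = 11·3 = 33 ≡ 7 = α_5. Error position i = 5.
  Consistency check: S_2/S_1 = 12·6 = 72 ≡ 7 = α_err ✓ (single-error assumption holds).
Step 4: error magnitude e = S_0/v_5 = S_0·∏_{j≠5}(α_5 − α_j) = 9·5 = 45 ≡ 6 (mod 13).
Step 5: correct position 5: c_5 = r_5 − e = 9 − 6 ≡ 3 (mod 13). Hence c = [5, 0, 2, 12, 3].
  Check: interpolating c through the α_i gives m(x) = 8 + 3·x (degree < 2) with m(α_i) = c_i for every i, so c is indeed a codeword.


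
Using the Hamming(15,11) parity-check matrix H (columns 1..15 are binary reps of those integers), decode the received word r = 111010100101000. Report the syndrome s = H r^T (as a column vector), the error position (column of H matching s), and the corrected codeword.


s = (0, 1, 0, 0)^T, error position = 4, corrected codeword c = 111110100101000

Compute s = H r^T mod 2 one row at a time:
  s_1 = 0 + 0 + 1 + 0 + 1 + 0 + 0 + 0 = 2 ≡ 0 (mod 2).
  s_2 = 0 + 1 + 0 + 1 + 1 + 0 + 0 + 0 = 3 ≡ 1 (mod 2).
  s_3 = 1 + 1 + 0 + 1 + 1 + 0 + 0 + 0 = 4 ≡ 0 (mod 2).
  s_4 = 1 + 1 + 1 + 1 + 0 + 0 + 0 + 0 = 4 ≡ 0 (mod 2).
s = (0, 1, 0, 0)^T — this equals column 4 of H (binary 0100), so error is at position 4.
Correct: flip bit 4 of r = 111010100101000 to get c = 111110100101000.


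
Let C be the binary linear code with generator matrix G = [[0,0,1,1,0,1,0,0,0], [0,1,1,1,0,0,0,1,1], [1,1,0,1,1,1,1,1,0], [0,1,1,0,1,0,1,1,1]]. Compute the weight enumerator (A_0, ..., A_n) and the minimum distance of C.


Weight distribution: A_0 = 1, A_2 = 1, A_3 = 2, A_4 = 3, A_5 = 4, A_6 = 3, A_7 = 2. Minimum distance d = 2.

Enumerate all 2^4 = 16 messages m ∈ F_2^4.
For each, compute codeword c = mG in F_2^9, then tally its weight.
  m = 0000 → c = 000000000, weight = 0.
  m = 1000 → c = 001101000, weight = 3.
  m = 0100 → c = 011100011, weight = 5.
  m = 1100 → c = 010001011, weight = 4.
  m = 0010 → c = 110111110, weight = 7.
  m = 1010 → c = 111010110, weight = 6.
  m = 0110 → c = 101011101, weight = 6.
  m = 1110 → c = 100110101, weight = 5.
  m = 0001 → c = 011010111, weight = 6.
  m = 1001 → c = 010111111, weight = 7.
  m = 0101 → c = 000110100, weight = 3.
  m = 1101 → c = 001011100, weight = 4.
  m = 0011 → c = 101101001, weight = 5.
  m = 1011 → c = 100000001, weight = 2.
  m = 0111 → c = 110001010, weight = 4.
  m = 1111 → c = 111100010, weight = 5.
Tally weights:
  weight 0: 1 codewords.
  weight 2: 1 codewords.
  weight 3: 2 codewords.
  weight 4: 3 codewords.
  weight 5: 4 codewords.
  weight 6: 3 codewords.
  weight 7: 2 codewords.
Minimum distance d = smallest w > 0 with A_w > 0 = 2.
Sanity: Σ A_w = 16 = 2^4 = 16 ✓.


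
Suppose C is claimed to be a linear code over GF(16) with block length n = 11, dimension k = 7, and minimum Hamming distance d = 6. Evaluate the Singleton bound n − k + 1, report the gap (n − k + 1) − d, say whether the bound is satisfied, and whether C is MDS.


Singleton RHS = n − k + 1 = 5, slack = -1, bound violated (no such code; not MDS).

Singleton bound: d ≤ n − k + 1.
Here n = 11, k = 7, so n − k + 1 = 5.
Given d = 6, check d ≤ 5: NO.
Slack = (n − k + 1) − d = -1.
The slack is negative: d = 6 exceeds n − k + 1 = 5 by 1, so the Singleton bound is violated and no linear [11, 7, 6]_16 code can exist. In particular it is not MDS (MDS requires d = n − k + 1 exactly).
Description: the claimed parameters are [11, 7, 6]_16; such a code would be impossible (violates the Singleton bound).


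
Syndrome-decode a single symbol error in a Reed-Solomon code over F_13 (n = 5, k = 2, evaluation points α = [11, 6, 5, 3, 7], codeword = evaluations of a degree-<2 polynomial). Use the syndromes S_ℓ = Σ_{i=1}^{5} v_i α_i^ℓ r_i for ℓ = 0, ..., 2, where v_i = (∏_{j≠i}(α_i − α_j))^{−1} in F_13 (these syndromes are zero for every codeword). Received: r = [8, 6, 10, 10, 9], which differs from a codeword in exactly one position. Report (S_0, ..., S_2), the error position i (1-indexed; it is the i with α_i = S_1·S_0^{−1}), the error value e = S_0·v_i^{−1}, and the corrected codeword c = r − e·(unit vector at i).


S = (10, 11, 3), error at position 3, error magnitude e = 7, c = [8, 6, 3, 10, 9].

Step 1: column multipliers v_i = (∏_{j≠i}(α_i − α_j))^{−1} mod 13.
  i = 1 (α = 11): (11−6)(11−5)(11−3)(11−7) = 5·6·8·4 = 960 ≡ 11, so v_1 = 11^{−1} = 6 (mod 13).
  i = 2 (α = 6): (6−11)(6−5)(6−3)(6−7) = (−5)·1·3·(−1) = 15 ≡ 2, so v_2 = 2^{−1} = 7 (mod 13).
  i = 3 (α = 5): (5−11)(5−6)(5−3)(5−7) = (−6)·(−1)·2·(−2) = −24 ≡ 2, so v_3 = 2^{−1} = 7 (mod 13).
  i = 4 (α = 3): (3−11)(3−6)(3−5)(3−7) = (−8)·(−3)·(−2)·(−4) = 192 ≡ 10, so v_4 = 10^{−1} = 4 (mod 13).
  i = 5 (α = 7): (7−11)(7−6)(7−5)(7−3) = (−4)·1·2·4 = −32 ≡ 7, so v_5 = 7^{−1} = 2 (mod 13).
  v = [6, 7, 7, 4, 2].
Step 2: syndromes of r = [8, 6, 10, 10, 9] (all sums mod 13).
  S_0 = Σ v_i r_i = 6·8 + 7·6 + 7·10 + 4·10 + 2·9 = 218 ≡ 10.
  S_1 = Σ v_i α_i r_i = 6·11·8 + 7·6·6 + 7·5·10 + 4·3·10 + 2·7·9 = 1376 ≡ 11.
  α_i^2 mod 13 = [4, 10, 12, 9, 10].
  S_2 = Σ v_i α_i^2 r_i = 6·4·8 + 7·10·6 + 7·12·10 + 4·9·10 + 2·10·9 = 1992 ≡ 3.
  S = (10, 11, 3) ≠ 0, so r is not a codeword (an error is present).
Step 3: locate the error. For a single error e at position i, S_ℓ = v_i·e·α_i^ℓ, so α_err = S_1/S_0.
  S_0^{−1} = 10^{−1} = 4 (mod 13), so α_err = 11·4 = 44 ≡ 5 = α_3. Error position i = 3.
  Consistency check: S_2/S_1 = 3·6 = 18 ≡ 5 = α_err ✓ (single-error assumption holds).
Step 4: error magnitude e = S_0/v_3 = S_0·∏_{j≠3}(α_3 − α_j) = 10·2 = 20 ≡ 7 (mod 13).
Step 5: correct position 3: c_3 = r_3 − e = 10 − 7 ≡ 3 (mod 13). Hence c = [8, 6, 3, 10, 9].
  Check: interpolating c through the α_i gives m(x) = 1 + 3·x (degree < 2) with m(α_i) = c_i for every i, so c is indeed a codeword.


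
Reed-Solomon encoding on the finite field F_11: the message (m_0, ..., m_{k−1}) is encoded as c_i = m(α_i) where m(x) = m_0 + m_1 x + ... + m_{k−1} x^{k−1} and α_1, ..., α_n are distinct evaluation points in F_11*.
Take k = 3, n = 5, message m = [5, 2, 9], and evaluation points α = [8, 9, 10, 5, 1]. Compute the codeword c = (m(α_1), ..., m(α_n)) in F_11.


c = [3, 4, 1, 9, 5]

Message polynomial: m(x) = 5 + 2·x + 9·x^2 (mod 11).
For each evaluation point α_i, compute m(α_i) mod 11:
  α_1 = 8: Horner steps 9 → 8 → 3, so m(8) = 3.
  α_2 = 9: Horner steps 9 → 6 → 4, so m(9) = 4.
  α_3 = 10: Horner steps 9 → 4 → 1, so m(10) = 1.
  α_4 = 5: Horner steps 9 → 3 → 9, so m(5) = 9.
  α_5 = 1: Horner steps 9 → 0 → 5, so m(1) = 5.
Codeword c = [3, 4, 1, 9, 5] ∈ F_11^5.


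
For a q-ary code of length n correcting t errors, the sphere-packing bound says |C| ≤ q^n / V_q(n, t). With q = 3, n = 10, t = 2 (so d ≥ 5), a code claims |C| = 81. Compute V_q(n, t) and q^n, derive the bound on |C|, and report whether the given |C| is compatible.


V_q(n, t) = 201, q^n = 59049, Hamming bound = 293, |C| = 81 ≤ bound (satisfied).

Step 1: Compute V_q(n, t) = Σ_{j=0}^2 C(n, j) (q−1)^j.
  j = 0: C(10,0)·(2)^0 = 1·1 = 1.
  j = 1: C(10,1)·(2)^1 = 10·2 = 20.
  j = 2: C(10,2)·(2)^2 = 45·4 = 180.
  V_q(n, t) = 1 + 20 + 180 = 201.
Step 2: q^n = 3^10 = 59049.
Step 3: Hamming bound ⌊q^n / V_q(n,t)⌋ = ⌊59049/201⌋ = 293.
Step 4: Compare |C| = 81 to 293: satisfied.
The claimed |C| lies below the Hamming bound.


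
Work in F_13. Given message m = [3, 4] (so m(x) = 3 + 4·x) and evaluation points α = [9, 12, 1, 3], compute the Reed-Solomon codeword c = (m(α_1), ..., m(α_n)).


c = [0, 12, 7, 2]

Message polynomial: m(x) = 3 + 4·x (mod 13).
For each evaluation point α_i, compute m(α_i) mod 13:
  α_1 = 9: Horner steps 4 → 0, so m(9) = 0.
  α_2 = 12: Horner steps 4 → 12, so m(12) = 12.
  α_3 = 1: Horner steps 4 → 7, so m(1) = 7.
  α_4 = 3: Horner steps 4 → 2, so m(3) = 2.
Codeword c = [0, 12, 7, 2] ∈ F_13^4.


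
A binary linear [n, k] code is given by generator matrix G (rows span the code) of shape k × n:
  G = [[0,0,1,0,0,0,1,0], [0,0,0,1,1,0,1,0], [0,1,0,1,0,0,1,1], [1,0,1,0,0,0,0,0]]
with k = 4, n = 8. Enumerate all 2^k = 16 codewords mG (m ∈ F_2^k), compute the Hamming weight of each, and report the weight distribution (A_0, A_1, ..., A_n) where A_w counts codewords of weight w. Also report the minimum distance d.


Weight distribution: A_0 = 1, A_2 = 3, A_3 = 4, A_4 = 3, A_5 = 4, A_6 = 1. Minimum distance d = 2.

Enumerate all 2^4 = 16 messages m ∈ F_2^4.
For each, compute codeword c = mG in F_2^8, then tally its weight.
  m = 0000 → c = 00000000, weight = 0.
  m = 1000 → c = 00100010, weight = 2.
  m = 0100 → c = 00011010, weight = 3.
  m = 1100 → c = 00111000, weight = 3.
  m = 0010 → c = 01010011, weight = 4.
  m = 1010 → c = 01110001, weight = 4.
  m = 0110 → c = 01001001, weight = 3.
  m = 1110 → c = 01101011, weight = 5.
  m = 0001 → c = 10100000, weight = 2.
  m = 1001 → c = 10000010, weight = 2.
  m = 0101 → c = 10111010, weight = 5.
  m = 1101 → c = 10011000, weight = 3.
  m = 0011 → c = 11110011, weight = 6.
  m = 1011 → c = 11010001, weight = 4.
  m = 0111 → c = 11101001, weight = 5.
  m = 1111 → c = 11001011, weight = 5.
Tally weights:
  weight 0: 1 codewords.
  weight 2: 3 codewords.
  weight 3: 4 codewords.
  weight 4: 3 codewords.
  weight 5: 4 codewords.
  weight 6: 1 codewords.
Minimum distance d = smallest w > 0 with A_w > 0 = 2.
Sanity: Σ A_w = 16 = 2^4 = 16 ✓.


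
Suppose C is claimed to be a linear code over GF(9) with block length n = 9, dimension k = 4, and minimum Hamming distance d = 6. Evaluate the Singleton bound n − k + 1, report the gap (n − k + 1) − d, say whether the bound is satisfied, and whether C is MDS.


Singleton RHS = n − k + 1 = 6, slack = 0, bound satisfied, MDS.

Singleton bound: d ≤ n − k + 1.
Here n = 9, k = 4, so n − k + 1 = 6.
Given d = 6, check d ≤ 6: YES.
Slack = (n − k + 1) − d = 0.
The code is MDS (slack = 0).
Description: the claimed parameters are [9, 4, 6]_9; such a code would be MDS (meets Singleton bound).


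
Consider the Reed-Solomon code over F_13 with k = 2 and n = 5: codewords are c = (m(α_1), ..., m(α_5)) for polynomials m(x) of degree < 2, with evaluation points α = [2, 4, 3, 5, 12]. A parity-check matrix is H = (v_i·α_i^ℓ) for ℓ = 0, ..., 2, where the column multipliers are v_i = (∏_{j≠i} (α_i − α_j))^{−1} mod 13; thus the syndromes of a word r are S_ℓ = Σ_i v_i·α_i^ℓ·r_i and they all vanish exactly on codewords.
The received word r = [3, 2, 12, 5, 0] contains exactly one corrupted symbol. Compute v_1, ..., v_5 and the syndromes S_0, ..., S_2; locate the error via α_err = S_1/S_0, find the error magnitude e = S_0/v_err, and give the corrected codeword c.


S = (9, 5, 10), error at position 1, error magnitude e = 7, c = [9, 2, 12, 5, 0].

Step 1: column multipliers v_i = (∏_{j≠i}(α_i − α_j))^{−1} mod 13.
  i = 1 (α = 2): (2−4)(2−3)(2−5)(2−12) = (−2)·(−1)·(−3)·(−10) = 60 ≡ 8, so v_1 = 8^{−1} = 5 (mod 13).
  i = 2 (α = 4): (4−2)(4−3)(4−5)(4−12) = 2·1·(−1)·(−8) = 16 ≡ 3, so v_2 = 3^{−1} = 9 (mod 13).
  i = 3 (α = 3): (3−2)(3−4)(3−5)(3−12) = 1·(−1)·(−2)·(−9) = −18 ≡ 8, so v_3 = 8^{−1} = 5 (mod 13).
  i = 4 (α = 5): (5−2)(5−4)(5−3)(5−12) = 3·1·2·(−7) = −42 ≡ 10, so v_4 = 10^{−1} = 4 (mod 13).
  i = 5 (α = 12): (12−2)(12−4)(12−3)(12−5) = 10·8·9·7 = 5040 ≡ 9, so v_5 = 9^{−1} = 3 (mod 13).
  v = [5, 9, 5, 4, 3].
Step 2: syndromes of r = [3, 2, 12, 5, 0] (all sums mod 13).
  S_0 = Σ v_i r_i = 5·3 + 9·2 + 5·12 + 4·5 + 3·0 = 113 ≡ 9.
  S_1 = Σ v_i α_i r_i = 5·2·3 + 9·4·2 + 5·3·12 + 4·5·5 + 3·12·0 = 382 ≡ 5.
  α_i^2 mod 13 = [4, 3, 9, 12, 1].
  S_2 = Σ v_i α_i^2 r_i = 5·4·3 + 9·3·2 + 5·9·12 + 4·12·5 + 3·1·0 = 894 ≡ 10.
  S = (9, 5, 10) ≠ 0, so r is not a codeword (an error is present).
Step 3: locate the error. For a single error e at position i, S_ℓ = v_i·e·α_i^ℓ, so α_err = S_1/S_0.
  S_0^{−1} = 9^{−1} = 3 (mod 13), so α_err = 5·3 = 15 ≡ 2 = α_1. Error position i = 1.
  Consistency check: S_2/S_1 = 10·8 = 80 ≡ 2 = α_err ✓ (single-error assumption holds).
Step 4: error magnitude e = S_0/v_1 = S_0·∏_{j≠1}(α_1 − α_j) = 9·8 = 72 ≡ 7 (mod 13).
Step 5: correct position 1: c_1 = r_1 − e = 3 − 7 ≡ 9 (mod 13). Hence c = [9, 2, 12, 5, 0].
  Check: interpolating c through the α_i gives m(x) = 3 + 3·x (degree < 2) with m(α_i) = c_i for every i, so c is indeed a codeword.


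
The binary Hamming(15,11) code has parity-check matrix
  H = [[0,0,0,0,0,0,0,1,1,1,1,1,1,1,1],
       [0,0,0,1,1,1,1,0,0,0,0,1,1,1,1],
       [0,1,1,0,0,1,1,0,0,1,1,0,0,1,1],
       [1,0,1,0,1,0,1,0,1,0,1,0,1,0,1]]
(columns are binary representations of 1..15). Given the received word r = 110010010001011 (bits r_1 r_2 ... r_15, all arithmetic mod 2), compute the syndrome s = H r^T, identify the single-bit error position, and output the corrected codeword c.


s = (0, 0, 1, 1)^T, error position = 3, corrected codeword c = 111010010001011

Compute s = H r^T mod 2 one row at a time:
  s_1 = 1 + 0 + 0 + 0 + 1 + 0 + 1 + 1 = 4 ≡ 0 (mod 2).
  s_2 = 0 + 1 + 0 + 0 + 1 + 0 + 1 + 1 = 4 ≡ 0 (mod 2).
  s_3 = 1 + 0 + 0 + 0 + 0 + 0 + 1 + 1 = 3 ≡ 1 (mod 2).
  s_4 = 1 + 0 + 1 + 0 + 0 + 0 + 0 + 1 = 3 ≡ 1 (mod 2).
s = (0, 0, 1, 1)^T — this equals column 3 of H (binary 0011), so error is at position 3.
Correct: flip bit 3 of r = 110010010001011 to get c = 111010010001011.


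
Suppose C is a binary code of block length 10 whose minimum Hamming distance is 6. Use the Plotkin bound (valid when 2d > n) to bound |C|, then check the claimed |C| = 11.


Plotkin bound M ≤ 6; given |C| = 11 > bound (violated).

Check applicability: 2d = 12, n = 10.
2d − n = 2 > 0, so Plotkin applies.
Compute d/(2d−n) = 6/2 ≈ 3.0000.
⌊d/(2d−n)⌋ = 3.
Plotkin bound: M ≤ 2·3 = 6.
Given |C| = 11, check: VIOLATED.
This |C| is above the Plotkin bound, so no binary code with n = 10, d = 6 and 11 codewords exists.


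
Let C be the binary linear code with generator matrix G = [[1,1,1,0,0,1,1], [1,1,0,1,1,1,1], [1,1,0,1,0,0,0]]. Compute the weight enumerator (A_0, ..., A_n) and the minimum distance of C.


Weight distribution: A_0 = 1, A_3 = 3, A_4 = 2, A_5 = 1, A_6 = 1. Minimum distance d = 3.

Enumerate all 2^3 = 8 messages m ∈ F_2^3.
For each, compute codeword c = mG in F_2^7, then tally its weight.
  m = 000 → c = 0000000, weight = 0.
  m = 100 → c = 1110011, weight = 5.
  m = 010 → c = 1101111, weight = 6.
  m = 110 → c = 0011100, weight = 3.
  m = 001 → c = 1101000, weight = 3.
  m = 101 → c = 0011011, weight = 4.
  m = 011 → c = 0000111, weight = 3.
  m = 111 → c = 1110100, weight = 4.
Tally weights:
  weight 0: 1 codewords.
  weight 3: 3 codewords.
  weight 4: 2 codewords.
  weight 5: 1 codewords.
  weight 6: 1 codewords.
Minimum distance d = smallest w > 0 with A_w > 0 = 3.
Sanity: Σ A_w = 8 = 2^3 = 8 ✓.


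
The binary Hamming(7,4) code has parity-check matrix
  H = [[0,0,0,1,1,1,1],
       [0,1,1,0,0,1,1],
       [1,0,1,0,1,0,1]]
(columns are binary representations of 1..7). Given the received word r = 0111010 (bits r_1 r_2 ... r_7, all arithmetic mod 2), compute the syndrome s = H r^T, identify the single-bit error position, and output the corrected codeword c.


s = (0, 1, 1)^T, error position = 3, corrected codeword c = 0101010

Compute s = H r^T mod 2 one row at a time:
  s_1 = 1 + 0 + 1 + 0 = 2 ≡ 0 (mod 2).
  s_2 = 1 + 1 + 1 + 0 = 3 ≡ 1 (mod 2).
  s_3 = 0 + 1 + 0 + 0 = 1 ≡ 1 (mod 2).
s = (0, 1, 1)^T — this equals column 3 of H (binary 011), so error is at position 3.
Correct: flip bit 3 of r = 0111010 to get c = 0101010.


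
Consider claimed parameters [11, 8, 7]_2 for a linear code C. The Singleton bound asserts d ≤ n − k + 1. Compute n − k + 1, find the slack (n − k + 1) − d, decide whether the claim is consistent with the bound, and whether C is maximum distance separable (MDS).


Singleton RHS = n − k + 1 = 4, slack = -3, bound violated (no such code; not MDS).

Singleton bound: d ≤ n − k + 1.
Here n = 11, k = 8, so n − k + 1 = 4.
Given d = 7, check d ≤ 4: NO.
Slack = (n − k + 1) − d = -3.
The slack is negative: d = 7 exceeds n − k + 1 = 4 by 3, so the Singleton bound is violated and no linear [11, 8, 7]_2 code can exist. In particular it is not MDS (MDS requires d = n − k + 1 exactly).
Description: the claimed parameters are [11, 8, 7]_2; such a code would be impossible (violates the Singleton bound).


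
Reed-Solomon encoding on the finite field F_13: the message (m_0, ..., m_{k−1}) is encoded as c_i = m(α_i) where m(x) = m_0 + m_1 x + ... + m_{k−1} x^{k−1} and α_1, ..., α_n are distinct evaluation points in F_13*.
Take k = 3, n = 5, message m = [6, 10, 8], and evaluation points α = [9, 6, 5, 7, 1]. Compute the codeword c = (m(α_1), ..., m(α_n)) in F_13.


c = [3, 3, 9, 0, 11]

Message polynomial: m(x) = 6 + 10·x + 8·x^2 (mod 13).
For each evaluation point α_i, compute m(α_i) mod 13:
  α_1 = 9: Horner steps 8 → 4 → 3, so m(9) = 3.
  α_2 = 6: Horner steps 8 → 6 → 3, so m(6) = 3.
  α_3 = 5: Horner steps 8 → 11 → 9, so m(5) = 9.
  α_4 = 7: Horner steps 8 → 1 → 0, so m(7) = 0.
  α_5 = 1: Horner steps 8 → 5 → 11, so m(1) = 11.
Codeword c = [3, 3, 9, 0, 11] ∈ F_13^5.


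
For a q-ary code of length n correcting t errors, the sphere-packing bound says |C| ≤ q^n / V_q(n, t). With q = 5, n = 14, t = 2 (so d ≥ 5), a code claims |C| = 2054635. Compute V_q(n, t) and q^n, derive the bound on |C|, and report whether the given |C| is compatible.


V_q(n, t) = 1513, q^n = 6103515625, Hamming bound = 4034048, |C| = 2054635 ≤ bound (satisfied).

Step 1: Compute V_q(n, t) = Σ_{j=0}^2 C(n, j) (q−1)^j.
  j = 0: C(14,0)·(4)^0 = 1·1 = 1.
  j = 1: C(14,1)·(4)^1 = 14·4 = 56.
  j = 2: C(14,2)·(4)^2 = 91·16 = 1456.
  V_q(n, t) = 1 + 56 + 1456 = 1513.
Step 2: q^n = 5^14 = 6103515625.
Step 3: Hamming bound ⌊q^n / V_q(n,t)⌋ = ⌊6103515625/1513⌋ = 4034048.
Step 4: Compare |C| = 2054635 to 4034048: satisfied.
The claimed |C| lies below the Hamming bound.


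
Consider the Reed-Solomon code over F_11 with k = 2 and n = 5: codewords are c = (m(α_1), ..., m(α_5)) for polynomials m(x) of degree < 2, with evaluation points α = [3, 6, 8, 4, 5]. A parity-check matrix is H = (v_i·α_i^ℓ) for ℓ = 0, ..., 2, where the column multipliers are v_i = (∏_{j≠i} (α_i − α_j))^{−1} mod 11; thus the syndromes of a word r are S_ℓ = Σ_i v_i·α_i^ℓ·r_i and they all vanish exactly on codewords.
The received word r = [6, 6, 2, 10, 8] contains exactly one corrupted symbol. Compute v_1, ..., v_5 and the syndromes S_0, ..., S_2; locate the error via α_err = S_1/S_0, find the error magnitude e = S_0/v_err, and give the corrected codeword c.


S = (2, 6, 7), error at position 1, error magnitude e = 5, c = [1, 6, 2, 10, 8].

Step 1: column multipliers v_i = (∏_{j≠i}(α_i − α_j))^{−1} mod 11.
  i = 1 (α = 3): (3−6)(3−8)(3−4)(3−5) = (−3)·(−5)·(−1)·(−2) = 30 ≡ 8, so v_1 = 8^{−1} = 7 (mod 11).
  i = 2 (α = 6): (6−3)(6−8)(6−4)(6−5) = 3·(−2)·2·1 = −12 ≡ 10, so v_2 = 10^{−1} = 10 (mod 11).
  i = 3 (α = 8): (8−3)(8−6)(8−4)(8−5) = 5·2·4·3 = 120 ≡ 10, so v_3 = 10^{−1} = 10 (mod 11).
  i = 4 (α = 4): (4−3)(4−6)(4−8)(4−5) = 1·(−2)·(−4)·(−1) = −8 ≡ 3, so v_4 = 3^{−1} = 4 (mod 11).
  i = 5 (α = 5): (5−3)(5−6)(5−8)(5−4) = 2·(−1)·(−3)·1 = 6 ≡ 6, so v_5 = 6^{−1} = 2 (mod 11).
  v = [7, 10, 10, 4, 2].
Step 2: syndromes of r = [6, 6, 2, 10, 8] (all sums mod 11).
  S_0 = Σ v_i r_i = 7·6 + 10·6 + 10·2 + 4·10 + 2·8 = 178 ≡ 2.
  S_1 = Σ v_i α_i r_i = 7·3·6 + 10·6·6 + 10·8·2 + 4·4·10 + 2·5·8 = 886 ≡ 6.
  α_i^2 mod 11 = [9, 3, 9, 5, 3].
  S_2 = Σ v_i α_i^2 r_i = 7·9·6 + 10·3·6 + 10·9·2 + 4·5·10 + 2·3·8 = 986 ≡ 7.
  S = (2, 6, 7) ≠ 0, so r is not a codeword (an error is present).
Step 3: locate the error. For a single error e at position i, S_ℓ = v_i·e·α_i^ℓ, so α_err = S_1/S_0.
  S_0^{−1} = 2^{−1} = 6 (mod 11), so α_err = 6·6 = 36 ≡ 3 = α_1. Error position i = 1.
  Consistency check: S_2/S_1 = 7·2 = 14 ≡ 3 = α_err ✓ (single-error assumption holds).
Step 4: error magnitude e = S_0/v_1 = S_0·∏_{j≠1}(α_1 − α_j) = 2·8 = 16 ≡ 5 (mod 11).
Step 5: correct position 1: c_1 = r_1 − e = 6 − 5 ≡ 1 (mod 11). Hence c = [1, 6, 2, 10, 8].
  Check: interpolating c through the α_i gives m(x) = 7 + 9·x (degree < 2) with m(α_i) = c_i for every i, so c is indeed a codeword.
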